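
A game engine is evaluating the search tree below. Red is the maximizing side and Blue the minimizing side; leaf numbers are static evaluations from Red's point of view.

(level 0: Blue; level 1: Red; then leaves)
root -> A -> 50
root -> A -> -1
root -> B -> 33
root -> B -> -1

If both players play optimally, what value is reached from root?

33

A (Red): max(50, -1) = 50
B (Red): max(33, -1) = 33
root (Blue): min(50, 33) = 33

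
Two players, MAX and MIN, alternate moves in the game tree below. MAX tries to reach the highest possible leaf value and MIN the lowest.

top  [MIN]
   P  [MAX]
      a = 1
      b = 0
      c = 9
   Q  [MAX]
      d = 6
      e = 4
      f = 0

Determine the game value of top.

P (MAX): max(1, 0, 9) = 9
Q (MAX): max(6, 4, 0) = 6
top (MIN): min(9, 6) = 6

6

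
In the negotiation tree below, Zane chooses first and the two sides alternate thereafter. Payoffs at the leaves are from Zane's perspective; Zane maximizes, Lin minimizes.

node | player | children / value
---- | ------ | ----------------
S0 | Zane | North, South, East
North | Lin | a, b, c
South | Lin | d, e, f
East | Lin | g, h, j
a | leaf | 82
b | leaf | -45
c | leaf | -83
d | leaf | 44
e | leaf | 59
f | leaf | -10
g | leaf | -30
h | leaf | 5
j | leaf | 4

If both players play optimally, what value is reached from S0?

North (Lin): min(82, -45, -83) = -83
South (Lin): min(44, 59, -10) = -10
East (Lin): min(-30, 5, 4) = -30
S0 (Zane): max(-83, -10, -30) = -10

-10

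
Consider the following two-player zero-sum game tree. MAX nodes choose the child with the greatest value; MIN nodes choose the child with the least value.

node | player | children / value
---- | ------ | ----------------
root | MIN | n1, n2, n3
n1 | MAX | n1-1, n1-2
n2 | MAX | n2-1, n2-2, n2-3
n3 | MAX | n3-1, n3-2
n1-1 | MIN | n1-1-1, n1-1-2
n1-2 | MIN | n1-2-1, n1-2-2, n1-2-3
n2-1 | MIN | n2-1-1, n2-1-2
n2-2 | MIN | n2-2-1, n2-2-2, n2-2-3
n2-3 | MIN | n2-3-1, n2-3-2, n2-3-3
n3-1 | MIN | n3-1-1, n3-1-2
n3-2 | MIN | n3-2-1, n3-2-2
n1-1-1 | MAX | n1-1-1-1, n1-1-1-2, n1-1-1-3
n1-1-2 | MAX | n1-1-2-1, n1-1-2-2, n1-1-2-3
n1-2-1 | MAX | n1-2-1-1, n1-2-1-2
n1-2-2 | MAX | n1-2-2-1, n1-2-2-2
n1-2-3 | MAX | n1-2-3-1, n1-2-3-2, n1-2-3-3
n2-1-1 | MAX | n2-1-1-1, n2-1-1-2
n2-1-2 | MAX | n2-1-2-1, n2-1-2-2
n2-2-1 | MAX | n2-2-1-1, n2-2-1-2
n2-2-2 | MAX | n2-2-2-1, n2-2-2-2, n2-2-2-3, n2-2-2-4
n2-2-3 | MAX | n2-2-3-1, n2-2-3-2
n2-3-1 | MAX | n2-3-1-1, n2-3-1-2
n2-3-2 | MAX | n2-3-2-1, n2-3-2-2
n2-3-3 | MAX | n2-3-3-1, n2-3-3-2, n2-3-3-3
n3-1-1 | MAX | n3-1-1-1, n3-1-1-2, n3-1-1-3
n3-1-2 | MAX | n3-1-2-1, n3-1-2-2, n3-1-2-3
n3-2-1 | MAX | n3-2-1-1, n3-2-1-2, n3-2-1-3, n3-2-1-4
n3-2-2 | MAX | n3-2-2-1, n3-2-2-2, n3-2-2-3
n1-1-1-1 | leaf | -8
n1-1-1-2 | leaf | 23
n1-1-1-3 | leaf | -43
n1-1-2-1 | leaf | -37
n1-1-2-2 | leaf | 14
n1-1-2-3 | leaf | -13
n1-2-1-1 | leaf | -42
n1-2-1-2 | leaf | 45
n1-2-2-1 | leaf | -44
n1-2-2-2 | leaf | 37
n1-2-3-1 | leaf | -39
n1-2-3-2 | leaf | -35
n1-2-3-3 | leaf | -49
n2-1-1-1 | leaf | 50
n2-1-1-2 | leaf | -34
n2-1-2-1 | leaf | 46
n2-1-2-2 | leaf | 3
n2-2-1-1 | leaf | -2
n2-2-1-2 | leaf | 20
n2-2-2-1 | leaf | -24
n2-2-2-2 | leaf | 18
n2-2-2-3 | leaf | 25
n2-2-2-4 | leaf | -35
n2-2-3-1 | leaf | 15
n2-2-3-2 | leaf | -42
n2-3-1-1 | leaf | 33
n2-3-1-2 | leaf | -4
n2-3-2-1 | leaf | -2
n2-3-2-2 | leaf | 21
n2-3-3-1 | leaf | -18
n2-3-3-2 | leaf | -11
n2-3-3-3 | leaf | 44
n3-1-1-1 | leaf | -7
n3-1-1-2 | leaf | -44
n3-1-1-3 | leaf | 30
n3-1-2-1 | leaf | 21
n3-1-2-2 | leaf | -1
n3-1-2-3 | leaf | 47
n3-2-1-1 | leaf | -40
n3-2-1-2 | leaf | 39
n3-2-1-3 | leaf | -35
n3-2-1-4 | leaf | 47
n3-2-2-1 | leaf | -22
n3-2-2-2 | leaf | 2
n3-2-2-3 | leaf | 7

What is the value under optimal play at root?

n1-1-1 (MAX): max(-8, 23, -43) = 23
n1-1-2 (MAX): max(-37, 14, -13) = 14
n1-1 (MIN): min(23, 14) = 14
n1-2-1 (MAX): max(-42, 45) = 45
n1-2-2 (MAX): max(-44, 37) = 37
n1-2-3 (MAX): max(-39, -35, -49) = -35
n1-2 (MIN): min(45, 37, -35) = -35
n1 (MAX): max(14, -35) = 14
n2-1-1 (MAX): max(50, -34) = 50
n2-1-2 (MAX): max(46, 3) = 46
n2-1 (MIN): min(50, 46) = 46
n2-2-1 (MAX): max(-2, 20) = 20
n2-2-2 (MAX): max(-24, 18, 25, -35) = 25
n2-2-3 (MAX): max(15, -42) = 15
n2-2 (MIN): min(20, 25, 15) = 15
n2-3-1 (MAX): max(33, -4) = 33
n2-3-2 (MAX): max(-2, 21) = 21
n2-3-3 (MAX): max(-18, -11, 44) = 44
n2-3 (MIN): min(33, 21, 44) = 21
n2 (MAX): max(46, 15, 21) = 46
n3-1-1 (MAX): max(-7, -44, 30) = 30
n3-1-2 (MAX): max(21, -1, 47) = 47
n3-1 (MIN): min(30, 47) = 30
n3-2-1 (MAX): max(-40, 39, -35, 47) = 47
n3-2-2 (MAX): max(-22, 2, 7) = 7
n3-2 (MIN): min(47, 7) = 7
n3 (MAX): max(30, 7) = 30
root (MIN): min(14, 46, 30) = 14

14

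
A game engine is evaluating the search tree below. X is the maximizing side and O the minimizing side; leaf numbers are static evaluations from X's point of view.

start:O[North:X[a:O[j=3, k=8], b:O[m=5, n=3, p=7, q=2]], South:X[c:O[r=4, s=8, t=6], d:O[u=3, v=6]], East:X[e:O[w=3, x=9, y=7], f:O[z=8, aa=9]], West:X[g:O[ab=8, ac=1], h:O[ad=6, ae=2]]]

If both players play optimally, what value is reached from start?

2

a (O): min(3, 8) = 3
b (O): min(5, 3, 7, 2) = 2
North (X): max(3, 2) = 3
c (O): min(4, 8, 6) = 4
d (O): min(3, 6) = 3
South (X): max(4, 3) = 4
e (O): min(3, 9, 7) = 3
f (O): min(8, 9) = 8
East (X): max(3, 8) = 8
g (O): min(8, 1) = 1
h (O): min(6, 2) = 2
West (X): max(1, 2) = 2
start (O): min(3, 4, 8, 2) = 2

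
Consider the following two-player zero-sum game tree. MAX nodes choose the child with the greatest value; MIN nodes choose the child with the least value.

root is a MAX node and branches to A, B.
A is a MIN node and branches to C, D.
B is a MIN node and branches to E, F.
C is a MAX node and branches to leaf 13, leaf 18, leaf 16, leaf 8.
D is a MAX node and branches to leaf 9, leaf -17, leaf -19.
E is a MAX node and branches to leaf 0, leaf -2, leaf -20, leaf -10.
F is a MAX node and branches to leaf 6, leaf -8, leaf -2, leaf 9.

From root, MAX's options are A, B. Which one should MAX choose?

A

C (MAX): max(13, 18, 16, 8) = 18
D (MAX): max(9, -17, -19) = 9
A (MIN): min(18, 9) = 9
E (MAX): max(0, -2, -20, -10) = 0
F (MAX): max(6, -8, -2, 9) = 9
B (MIN): min(0, 9) = 0
root (MAX): max(9, 0) = 9
MAX at root wants the highest of {A=9, B=0}, so chooses A.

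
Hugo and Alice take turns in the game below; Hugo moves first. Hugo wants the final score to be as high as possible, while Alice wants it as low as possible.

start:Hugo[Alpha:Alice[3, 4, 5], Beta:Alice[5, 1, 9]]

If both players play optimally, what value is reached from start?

3

Alpha (Alice): min(3, 4, 5) = 3
Beta (Alice): min(5, 1, 9) = 1
start (Hugo): max(3, 1) = 3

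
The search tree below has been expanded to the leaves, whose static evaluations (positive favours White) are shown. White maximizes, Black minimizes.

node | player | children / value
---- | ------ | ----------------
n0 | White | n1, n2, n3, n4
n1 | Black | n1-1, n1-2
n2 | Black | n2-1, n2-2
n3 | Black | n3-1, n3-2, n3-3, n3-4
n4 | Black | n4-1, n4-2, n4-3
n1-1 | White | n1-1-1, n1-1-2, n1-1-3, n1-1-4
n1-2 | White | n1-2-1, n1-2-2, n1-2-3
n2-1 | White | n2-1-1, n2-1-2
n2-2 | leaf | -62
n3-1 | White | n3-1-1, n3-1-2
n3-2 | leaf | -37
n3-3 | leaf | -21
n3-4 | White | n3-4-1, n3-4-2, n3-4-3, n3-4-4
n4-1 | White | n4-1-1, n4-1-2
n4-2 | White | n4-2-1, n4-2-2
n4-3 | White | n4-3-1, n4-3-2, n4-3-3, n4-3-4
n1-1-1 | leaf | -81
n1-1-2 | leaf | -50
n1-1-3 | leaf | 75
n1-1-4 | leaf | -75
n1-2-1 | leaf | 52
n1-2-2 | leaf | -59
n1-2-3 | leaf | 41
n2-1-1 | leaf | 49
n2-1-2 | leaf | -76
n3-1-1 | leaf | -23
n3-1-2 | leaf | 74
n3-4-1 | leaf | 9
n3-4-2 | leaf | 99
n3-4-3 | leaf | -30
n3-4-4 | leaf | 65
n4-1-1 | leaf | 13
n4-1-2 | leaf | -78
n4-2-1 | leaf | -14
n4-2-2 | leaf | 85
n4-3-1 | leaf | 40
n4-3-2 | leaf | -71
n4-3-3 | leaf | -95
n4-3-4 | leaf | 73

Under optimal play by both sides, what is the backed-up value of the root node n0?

52

n1-1 (White): max(-81, -50, 75, -75) = 75
n1-2 (White): max(52, -59, 41) = 52
n1 (Black): min(75, 52) = 52
n2-1 (White): max(49, -76) = 49
n2 (Black): min(49, -62) = -62
n3-1 (White): max(-23, 74) = 74
n3-4 (White): max(9, 99, -30, 65) = 99
n3 (Black): min(74, -37, -21, 99) = -37
n4-1 (White): max(13, -78) = 13
n4-2 (White): max(-14, 85) = 85
n4-3 (White): max(40, -71, -95, 73) = 73
n4 (Black): min(13, 85, 73) = 13
n0 (White): max(52, -62, -37, 13) = 52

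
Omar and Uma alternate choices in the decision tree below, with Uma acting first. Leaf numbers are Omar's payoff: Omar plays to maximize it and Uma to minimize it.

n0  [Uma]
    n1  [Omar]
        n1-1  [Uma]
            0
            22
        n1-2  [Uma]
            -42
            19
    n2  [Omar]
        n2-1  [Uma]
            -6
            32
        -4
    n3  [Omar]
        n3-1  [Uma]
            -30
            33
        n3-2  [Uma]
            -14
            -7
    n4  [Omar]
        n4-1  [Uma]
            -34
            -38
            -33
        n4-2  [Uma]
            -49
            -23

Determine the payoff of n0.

n1-1 (Uma): min(0, 22) = 0
n1-2 (Uma): min(-42, 19) = -42
n1 (Omar): max(0, -42) = 0
n2-1 (Uma): min(-6, 32) = -6
n2 (Omar): max(-6, -4) = -4
n3-1 (Uma): min(-30, 33) = -30
n3-2 (Uma): min(-14, -7) = -14
n3 (Omar): max(-30, -14) = -14
n4-1 (Uma): min(-34, -38, -33) = -38
n4-2 (Uma): min(-49, -23) = -49
n4 (Omar): max(-38, -49) = -38
n0 (Uma): min(0, -4, -14, -38) = -38

-38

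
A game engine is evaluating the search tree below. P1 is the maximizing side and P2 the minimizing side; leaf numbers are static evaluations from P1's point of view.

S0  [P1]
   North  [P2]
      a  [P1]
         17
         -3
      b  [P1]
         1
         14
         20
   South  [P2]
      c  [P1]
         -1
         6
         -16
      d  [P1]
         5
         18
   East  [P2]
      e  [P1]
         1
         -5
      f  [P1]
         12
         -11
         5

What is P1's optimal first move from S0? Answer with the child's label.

a (P1): max(17, -3) = 17
b (P1): max(1, 14, 20) = 20
North (P2): min(17, 20) = 17
c (P1): max(-1, 6, -16) = 6
d (P1): max(5, 18) = 18
South (P2): min(6, 18) = 6
e (P1): max(1, -5) = 1
f (P1): max(12, -11, 5) = 12
East (P2): min(1, 12) = 1
S0 (P1): max(17, 6, 1) = 17
P1 at S0 wants the highest of {North=17, South=6, East=1}, so chooses North.

North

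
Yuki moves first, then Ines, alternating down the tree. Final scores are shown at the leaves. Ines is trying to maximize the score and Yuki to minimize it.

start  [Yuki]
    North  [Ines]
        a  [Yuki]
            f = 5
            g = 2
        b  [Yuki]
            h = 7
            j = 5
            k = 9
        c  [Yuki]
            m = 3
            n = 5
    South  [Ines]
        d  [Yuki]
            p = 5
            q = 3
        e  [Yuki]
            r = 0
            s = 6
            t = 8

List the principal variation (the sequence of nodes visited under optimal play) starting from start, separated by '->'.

a (Yuki): min(5, 2) = 2
b (Yuki): min(7, 5, 9) = 5
c (Yuki): min(3, 5) = 3
North (Ines): max(2, 5, 3) = 5
d (Yuki): min(5, 3) = 3
e (Yuki): min(0, 6, 8) = 0
South (Ines): max(3, 0) = 3
start (Yuki): min(5, 3) = 3
At start, Yuki picks South (lowest: 3).
At South, Ines picks d (highest: 3).
At d, Yuki picks q (lowest: 3).
Terminal value 3.

start -> South -> d -> q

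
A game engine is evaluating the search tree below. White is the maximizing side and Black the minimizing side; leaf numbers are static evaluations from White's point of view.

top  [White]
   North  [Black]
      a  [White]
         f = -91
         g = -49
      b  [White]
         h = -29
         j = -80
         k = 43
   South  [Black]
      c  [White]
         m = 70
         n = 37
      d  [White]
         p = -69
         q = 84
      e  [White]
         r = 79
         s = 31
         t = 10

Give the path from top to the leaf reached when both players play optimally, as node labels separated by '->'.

top -> South -> c -> m

a (White): max(-91, -49) = -49
b (White): max(-29, -80, 43) = 43
North (Black): min(-49, 43) = -49
c (White): max(70, 37) = 70
d (White): max(-69, 84) = 84
e (White): max(79, 31, 10) = 79
South (Black): min(70, 84, 79) = 70
top (White): max(-49, 70) = 70
At top, White picks South (highest: 70).
At South, Black picks c (lowest: 70).
At c, White picks m (highest: 70).
Terminal value 70.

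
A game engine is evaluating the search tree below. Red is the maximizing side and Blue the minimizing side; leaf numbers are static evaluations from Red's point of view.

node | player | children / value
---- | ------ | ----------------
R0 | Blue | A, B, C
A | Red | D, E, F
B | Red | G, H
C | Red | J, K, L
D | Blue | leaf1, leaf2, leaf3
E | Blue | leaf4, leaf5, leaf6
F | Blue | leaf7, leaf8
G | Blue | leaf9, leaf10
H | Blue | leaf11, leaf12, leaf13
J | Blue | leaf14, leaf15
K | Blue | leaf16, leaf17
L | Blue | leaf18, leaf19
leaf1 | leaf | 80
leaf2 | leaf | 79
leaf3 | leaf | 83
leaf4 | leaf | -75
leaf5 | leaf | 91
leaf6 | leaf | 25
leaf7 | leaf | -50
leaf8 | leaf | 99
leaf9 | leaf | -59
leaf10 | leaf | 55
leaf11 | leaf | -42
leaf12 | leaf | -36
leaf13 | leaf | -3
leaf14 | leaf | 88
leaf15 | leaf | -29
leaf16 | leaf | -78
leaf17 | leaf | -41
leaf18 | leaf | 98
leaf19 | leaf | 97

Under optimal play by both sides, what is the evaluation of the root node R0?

D (Blue): min(80, 79, 83) = 79
E (Blue): min(-75, 91, 25) = -75
F (Blue): min(-50, 99) = -50
A (Red): max(79, -75, -50) = 79
G (Blue): min(-59, 55) = -59
H (Blue): min(-42, -36, -3) = -42
B (Red): max(-59, -42) = -42
J (Blue): min(88, -29) = -29
K (Blue): min(-78, -41) = -78
L (Blue): min(98, 97) = 97
C (Red): max(-29, -78, 97) = 97
R0 (Blue): min(79, -42, 97) = -42

-42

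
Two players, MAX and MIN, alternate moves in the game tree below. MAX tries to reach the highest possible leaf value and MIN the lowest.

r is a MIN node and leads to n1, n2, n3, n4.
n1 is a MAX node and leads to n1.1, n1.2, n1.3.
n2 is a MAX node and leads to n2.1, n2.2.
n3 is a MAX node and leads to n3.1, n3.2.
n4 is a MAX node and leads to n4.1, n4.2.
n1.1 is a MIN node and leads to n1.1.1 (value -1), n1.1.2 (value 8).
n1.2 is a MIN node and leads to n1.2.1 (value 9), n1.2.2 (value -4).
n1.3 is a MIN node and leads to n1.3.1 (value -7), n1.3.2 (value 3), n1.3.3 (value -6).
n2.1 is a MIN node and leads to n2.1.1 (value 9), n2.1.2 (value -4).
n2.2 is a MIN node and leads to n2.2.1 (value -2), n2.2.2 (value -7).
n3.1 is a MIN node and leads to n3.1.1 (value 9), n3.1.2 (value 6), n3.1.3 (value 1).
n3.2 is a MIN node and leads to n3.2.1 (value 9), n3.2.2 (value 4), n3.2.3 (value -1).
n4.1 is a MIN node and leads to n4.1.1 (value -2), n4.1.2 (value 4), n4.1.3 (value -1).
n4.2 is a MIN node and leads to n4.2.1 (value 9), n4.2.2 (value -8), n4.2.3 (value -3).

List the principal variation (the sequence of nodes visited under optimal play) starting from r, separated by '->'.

n1.1 (MIN): min(-1, 8) = -1
n1.2 (MIN): min(9, -4) = -4
n1.3 (MIN): min(-7, 3, -6) = -7
n1 (MAX): max(-1, -4, -7) = -1
n2.1 (MIN): min(9, -4) = -4
n2.2 (MIN): min(-2, -7) = -7
n2 (MAX): max(-4, -7) = -4
n3.1 (MIN): min(9, 6, 1) = 1
n3.2 (MIN): min(9, 4, -1) = -1
n3 (MAX): max(1, -1) = 1
n4.1 (MIN): min(-2, 4, -1) = -2
n4.2 (MIN): min(9, -8, -3) = -8
n4 (MAX): max(-2, -8) = -2
r (MIN): min(-1, -4, 1, -2) = -4
At r, MIN picks n2 (lowest: -4).
At n2, MAX picks n2.1 (highest: -4).
At n2.1, MIN picks n2.1.2 (lowest: -4).
Terminal value -4.

r -> n2 -> n2.1 -> n2.1.2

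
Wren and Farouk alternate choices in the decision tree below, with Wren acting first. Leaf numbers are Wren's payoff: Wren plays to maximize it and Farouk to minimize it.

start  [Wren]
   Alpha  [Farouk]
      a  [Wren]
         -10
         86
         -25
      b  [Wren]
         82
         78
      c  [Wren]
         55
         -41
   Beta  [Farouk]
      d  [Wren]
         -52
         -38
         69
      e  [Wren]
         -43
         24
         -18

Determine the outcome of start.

a (Wren): max(-10, 86, -25) = 86
b (Wren): max(82, 78) = 82
c (Wren): max(55, -41) = 55
Alpha (Farouk): min(86, 82, 55) = 55
d (Wren): max(-52, -38, 69) = 69
e (Wren): max(-43, 24, -18) = 24
Beta (Farouk): min(69, 24) = 24
start (Wren): max(55, 24) = 55

55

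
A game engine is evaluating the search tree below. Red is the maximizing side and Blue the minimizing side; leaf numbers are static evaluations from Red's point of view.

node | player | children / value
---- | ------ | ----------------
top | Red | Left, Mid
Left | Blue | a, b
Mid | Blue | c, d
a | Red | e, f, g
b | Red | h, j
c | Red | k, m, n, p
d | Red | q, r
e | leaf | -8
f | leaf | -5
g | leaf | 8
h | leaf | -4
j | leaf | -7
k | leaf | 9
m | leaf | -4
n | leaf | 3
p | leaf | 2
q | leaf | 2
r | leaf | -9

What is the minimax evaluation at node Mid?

2

c (Red): max(9, -4, 3, 2) = 9
d (Red): max(2, -9) = 2
Mid (Blue): min(9, 2) = 2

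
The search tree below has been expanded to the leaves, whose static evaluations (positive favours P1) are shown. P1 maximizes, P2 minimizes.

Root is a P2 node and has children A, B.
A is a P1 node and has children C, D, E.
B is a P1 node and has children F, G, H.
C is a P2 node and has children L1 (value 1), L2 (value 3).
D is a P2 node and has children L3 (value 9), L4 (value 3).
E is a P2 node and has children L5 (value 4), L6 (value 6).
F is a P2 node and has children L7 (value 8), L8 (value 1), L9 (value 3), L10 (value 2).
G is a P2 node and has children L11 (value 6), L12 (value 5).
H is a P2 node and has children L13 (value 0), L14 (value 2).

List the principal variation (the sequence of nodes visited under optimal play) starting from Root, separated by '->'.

C (P2): min(1, 3) = 1
D (P2): min(9, 3) = 3
E (P2): min(4, 6) = 4
A (P1): max(1, 3, 4) = 4
F (P2): min(8, 1, 3, 2) = 1
G (P2): min(6, 5) = 5
H (P2): min(0, 2) = 0
B (P1): max(1, 5, 0) = 5
Root (P2): min(4, 5) = 4
At Root, P2 picks A (lowest: 4).
At A, P1 picks E (highest: 4).
At E, P2 picks L5 (lowest: 4).
Terminal value 4.

Root -> A -> E -> L5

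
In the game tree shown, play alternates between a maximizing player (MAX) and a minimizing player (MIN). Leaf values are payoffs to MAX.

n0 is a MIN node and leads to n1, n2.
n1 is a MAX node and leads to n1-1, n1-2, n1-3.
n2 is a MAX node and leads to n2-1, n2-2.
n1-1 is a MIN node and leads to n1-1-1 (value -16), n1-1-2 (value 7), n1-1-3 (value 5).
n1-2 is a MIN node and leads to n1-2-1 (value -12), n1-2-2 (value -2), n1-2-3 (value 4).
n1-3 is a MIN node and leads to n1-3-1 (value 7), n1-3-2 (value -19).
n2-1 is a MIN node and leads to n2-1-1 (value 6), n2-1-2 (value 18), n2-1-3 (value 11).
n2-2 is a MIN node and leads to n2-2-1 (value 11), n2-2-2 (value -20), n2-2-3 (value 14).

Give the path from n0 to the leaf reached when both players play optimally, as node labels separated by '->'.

n0 -> n1 -> n1-2 -> n1-2-1

n1-1 (MIN): min(-16, 7, 5) = -16
n1-2 (MIN): min(-12, -2, 4) = -12
n1-3 (MIN): min(7, -19) = -19
n1 (MAX): max(-16, -12, -19) = -12
n2-1 (MIN): min(6, 18, 11) = 6
n2-2 (MIN): min(11, -20, 14) = -20
n2 (MAX): max(6, -20) = 6
n0 (MIN): min(-12, 6) = -12
At n0, MIN picks n1 (lowest: -12).
At n1, MAX picks n1-2 (highest: -12).
At n1-2, MIN picks n1-2-1 (lowest: -12).
Terminal value -12.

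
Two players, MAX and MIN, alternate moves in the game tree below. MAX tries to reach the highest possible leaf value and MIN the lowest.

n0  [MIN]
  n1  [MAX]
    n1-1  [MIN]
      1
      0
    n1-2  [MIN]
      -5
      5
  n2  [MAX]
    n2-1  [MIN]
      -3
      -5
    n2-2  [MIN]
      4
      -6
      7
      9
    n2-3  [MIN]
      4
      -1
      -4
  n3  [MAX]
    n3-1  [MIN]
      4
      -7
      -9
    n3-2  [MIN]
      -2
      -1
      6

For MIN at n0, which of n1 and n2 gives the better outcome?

n2

n1-1 (MIN): min(1, 0) = 0
n1-2 (MIN): min(-5, 5) = -5
n1 (MAX): max(0, -5) = 0
n2-1 (MIN): min(-3, -5) = -5
n2-2 (MIN): min(4, -6, 7, 9) = -6
n2-3 (MIN): min(4, -1, -4) = -4
n2 (MAX): max(-5, -6, -4) = -4
MIN prefers the lower value; n1=0, n2=-4. n2 is better since -4 < 0.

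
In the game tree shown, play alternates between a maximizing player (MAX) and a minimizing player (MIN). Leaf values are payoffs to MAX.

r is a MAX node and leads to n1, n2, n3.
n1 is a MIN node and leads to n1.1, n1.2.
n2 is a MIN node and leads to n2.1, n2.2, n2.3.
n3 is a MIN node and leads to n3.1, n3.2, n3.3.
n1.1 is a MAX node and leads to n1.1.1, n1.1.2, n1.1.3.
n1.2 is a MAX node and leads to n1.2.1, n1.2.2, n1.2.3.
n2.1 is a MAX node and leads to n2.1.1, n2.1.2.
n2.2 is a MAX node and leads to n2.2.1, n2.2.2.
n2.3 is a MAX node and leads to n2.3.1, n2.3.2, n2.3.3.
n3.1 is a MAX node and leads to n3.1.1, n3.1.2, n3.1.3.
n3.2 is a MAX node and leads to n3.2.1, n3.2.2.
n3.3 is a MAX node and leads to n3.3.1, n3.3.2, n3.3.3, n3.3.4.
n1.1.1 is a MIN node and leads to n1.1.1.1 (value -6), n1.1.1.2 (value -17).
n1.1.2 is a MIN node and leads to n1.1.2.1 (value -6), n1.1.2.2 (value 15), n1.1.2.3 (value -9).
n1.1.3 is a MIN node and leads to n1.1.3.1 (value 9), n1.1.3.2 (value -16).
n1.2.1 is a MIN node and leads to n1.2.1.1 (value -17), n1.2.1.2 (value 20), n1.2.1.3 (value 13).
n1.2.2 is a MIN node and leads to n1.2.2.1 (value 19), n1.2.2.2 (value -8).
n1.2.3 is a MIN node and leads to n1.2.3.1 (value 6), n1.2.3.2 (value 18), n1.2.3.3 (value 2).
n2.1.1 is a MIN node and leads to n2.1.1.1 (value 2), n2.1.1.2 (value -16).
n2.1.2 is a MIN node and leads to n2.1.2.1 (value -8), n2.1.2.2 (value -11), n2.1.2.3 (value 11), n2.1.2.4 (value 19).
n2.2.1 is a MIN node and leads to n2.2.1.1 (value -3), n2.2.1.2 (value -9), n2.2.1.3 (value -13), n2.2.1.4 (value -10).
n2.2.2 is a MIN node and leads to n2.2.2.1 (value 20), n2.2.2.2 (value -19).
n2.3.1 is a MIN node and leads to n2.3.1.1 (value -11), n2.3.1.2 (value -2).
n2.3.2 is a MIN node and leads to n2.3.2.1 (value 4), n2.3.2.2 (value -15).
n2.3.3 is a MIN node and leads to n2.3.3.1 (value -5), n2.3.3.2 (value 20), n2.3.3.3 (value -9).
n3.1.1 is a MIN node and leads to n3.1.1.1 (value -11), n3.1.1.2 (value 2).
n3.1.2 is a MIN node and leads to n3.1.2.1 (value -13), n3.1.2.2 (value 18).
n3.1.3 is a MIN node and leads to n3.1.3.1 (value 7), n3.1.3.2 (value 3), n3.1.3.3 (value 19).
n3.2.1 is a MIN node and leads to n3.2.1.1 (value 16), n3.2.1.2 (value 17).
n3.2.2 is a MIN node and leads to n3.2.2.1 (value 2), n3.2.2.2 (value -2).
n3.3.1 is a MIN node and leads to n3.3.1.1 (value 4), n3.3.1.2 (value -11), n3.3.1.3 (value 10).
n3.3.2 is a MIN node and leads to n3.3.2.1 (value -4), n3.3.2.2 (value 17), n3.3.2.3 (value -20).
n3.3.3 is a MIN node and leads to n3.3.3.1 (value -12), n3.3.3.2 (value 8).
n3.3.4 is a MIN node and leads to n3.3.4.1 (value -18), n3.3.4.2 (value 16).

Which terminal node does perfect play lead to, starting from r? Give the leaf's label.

n1.1.2.3

n1.1.1 (MIN): min(-6, -17) = -17
n1.1.2 (MIN): min(-6, 15, -9) = -9
n1.1.3 (MIN): min(9, -16) = -16
n1.1 (MAX): max(-17, -9, -16) = -9
n1.2.1 (MIN): min(-17, 20, 13) = -17
n1.2.2 (MIN): min(19, -8) = -8
n1.2.3 (MIN): min(6, 18, 2) = 2
n1.2 (MAX): max(-17, -8, 2) = 2
n1 (MIN): min(-9, 2) = -9
n2.1.1 (MIN): min(2, -16) = -16
n2.1.2 (MIN): min(-8, -11, 11, 19) = -11
n2.1 (MAX): max(-16, -11) = -11
n2.2.1 (MIN): min(-3, -9, -13, -10) = -13
n2.2.2 (MIN): min(20, -19) = -19
n2.2 (MAX): max(-13, -19) = -13
n2.3.1 (MIN): min(-11, -2) = -11
n2.3.2 (MIN): min(4, -15) = -15
n2.3.3 (MIN): min(-5, 20, -9) = -9
n2.3 (MAX): max(-11, -15, -9) = -9
n2 (MIN): min(-11, -13, -9) = -13
n3.1.1 (MIN): min(-11, 2) = -11
n3.1.2 (MIN): min(-13, 18) = -13
n3.1.3 (MIN): min(7, 3, 19) = 3
n3.1 (MAX): max(-11, -13, 3) = 3
n3.2.1 (MIN): min(16, 17) = 16
n3.2.2 (MIN): min(2, -2) = -2
n3.2 (MAX): max(16, -2) = 16
n3.3.1 (MIN): min(4, -11, 10) = -11
n3.3.2 (MIN): min(-4, 17, -20) = -20
n3.3.3 (MIN): min(-12, 8) = -12
n3.3.4 (MIN): min(-18, 16) = -18
n3.3 (MAX): max(-11, -20, -12, -18) = -11
n3 (MIN): min(3, 16, -11) = -11
r (MAX): max(-9, -13, -11) = -9
At r, MAX picks n1 (highest: -9).
At n1, MIN picks n1.1 (lowest: -9).
At n1.1, MAX picks n1.1.2 (highest: -9).
At n1.1.2, MIN picks n1.1.2.3 (lowest: -9).
Terminal value -9.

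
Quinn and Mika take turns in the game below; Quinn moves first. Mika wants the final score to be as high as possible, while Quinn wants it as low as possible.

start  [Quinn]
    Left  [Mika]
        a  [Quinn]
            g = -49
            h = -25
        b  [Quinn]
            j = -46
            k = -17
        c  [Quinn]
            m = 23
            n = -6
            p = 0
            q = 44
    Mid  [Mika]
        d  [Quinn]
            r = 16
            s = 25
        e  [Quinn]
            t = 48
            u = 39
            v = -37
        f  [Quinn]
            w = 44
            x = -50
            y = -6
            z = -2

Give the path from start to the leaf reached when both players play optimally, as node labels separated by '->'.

start -> Left -> c -> n

a (Quinn): min(-49, -25) = -49
b (Quinn): min(-46, -17) = -46
c (Quinn): min(23, -6, 0, 44) = -6
Left (Mika): max(-49, -46, -6) = -6
d (Quinn): min(16, 25) = 16
e (Quinn): min(48, 39, -37) = -37
f (Quinn): min(44, -50, -6, -2) = -50
Mid (Mika): max(16, -37, -50) = 16
start (Quinn): min(-6, 16) = -6
At start, Quinn picks Left (lowest: -6).
At Left, Mika picks c (highest: -6).
At c, Quinn picks n (lowest: -6).
Terminal value -6.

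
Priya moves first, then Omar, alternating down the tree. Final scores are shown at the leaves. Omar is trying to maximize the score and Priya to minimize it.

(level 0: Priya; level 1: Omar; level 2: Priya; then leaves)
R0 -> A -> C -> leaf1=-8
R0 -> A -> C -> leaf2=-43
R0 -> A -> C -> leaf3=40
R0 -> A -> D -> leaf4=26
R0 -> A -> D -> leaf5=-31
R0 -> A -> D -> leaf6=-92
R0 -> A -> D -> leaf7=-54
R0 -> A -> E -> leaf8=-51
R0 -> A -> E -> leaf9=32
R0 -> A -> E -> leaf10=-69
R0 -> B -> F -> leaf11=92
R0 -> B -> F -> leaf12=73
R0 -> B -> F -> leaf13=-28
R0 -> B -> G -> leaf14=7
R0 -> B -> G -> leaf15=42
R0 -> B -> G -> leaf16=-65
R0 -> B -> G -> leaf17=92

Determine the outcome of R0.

C (Priya): min(-8, -43, 40) = -43
D (Priya): min(26, -31, -92, -54) = -92
E (Priya): min(-51, 32, -69) = -69
A (Omar): max(-43, -92, -69) = -43
F (Priya): min(92, 73, -28) = -28
G (Priya): min(7, 42, -65, 92) = -65
B (Omar): max(-28, -65) = -28
R0 (Priya): min(-43, -28) = -43

-43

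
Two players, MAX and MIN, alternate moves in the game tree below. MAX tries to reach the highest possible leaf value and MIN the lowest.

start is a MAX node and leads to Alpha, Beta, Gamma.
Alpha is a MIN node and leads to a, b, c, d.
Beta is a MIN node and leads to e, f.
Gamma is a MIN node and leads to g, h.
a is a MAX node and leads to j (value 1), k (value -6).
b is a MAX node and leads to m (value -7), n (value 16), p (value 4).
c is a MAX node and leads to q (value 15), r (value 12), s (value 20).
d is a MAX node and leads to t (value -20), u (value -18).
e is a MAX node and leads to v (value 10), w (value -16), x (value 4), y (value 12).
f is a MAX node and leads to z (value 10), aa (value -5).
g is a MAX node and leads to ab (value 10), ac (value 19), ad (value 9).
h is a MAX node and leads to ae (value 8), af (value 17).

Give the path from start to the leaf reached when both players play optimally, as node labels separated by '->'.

start -> Gamma -> h -> af

a (MAX): max(1, -6) = 1
b (MAX): max(-7, 16, 4) = 16
c (MAX): max(15, 12, 20) = 20
d (MAX): max(-20, -18) = -18
Alpha (MIN): min(1, 16, 20, -18) = -18
e (MAX): max(10, -16, 4, 12) = 12
f (MAX): max(10, -5) = 10
Beta (MIN): min(12, 10) = 10
g (MAX): max(10, 19, 9) = 19
h (MAX): max(8, 17) = 17
Gamma (MIN): min(19, 17) = 17
start (MAX): max(-18, 10, 17) = 17
At start, MAX picks Gamma (highest: 17).
At Gamma, MIN picks h (lowest: 17).
At h, MAX picks af (highest: 17).
Terminal value 17.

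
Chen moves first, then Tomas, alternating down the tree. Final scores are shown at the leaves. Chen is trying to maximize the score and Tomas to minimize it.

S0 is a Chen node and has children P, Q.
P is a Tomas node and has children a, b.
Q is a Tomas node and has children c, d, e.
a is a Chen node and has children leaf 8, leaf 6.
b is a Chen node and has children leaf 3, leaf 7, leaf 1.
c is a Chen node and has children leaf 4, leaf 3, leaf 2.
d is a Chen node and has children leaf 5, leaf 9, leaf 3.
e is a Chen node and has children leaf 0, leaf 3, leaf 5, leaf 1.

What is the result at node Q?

c (Chen): max(4, 3, 2) = 4
d (Chen): max(5, 9, 3) = 9
e (Chen): max(0, 3, 5, 1) = 5
Q (Tomas): min(4, 9, 5) = 4

4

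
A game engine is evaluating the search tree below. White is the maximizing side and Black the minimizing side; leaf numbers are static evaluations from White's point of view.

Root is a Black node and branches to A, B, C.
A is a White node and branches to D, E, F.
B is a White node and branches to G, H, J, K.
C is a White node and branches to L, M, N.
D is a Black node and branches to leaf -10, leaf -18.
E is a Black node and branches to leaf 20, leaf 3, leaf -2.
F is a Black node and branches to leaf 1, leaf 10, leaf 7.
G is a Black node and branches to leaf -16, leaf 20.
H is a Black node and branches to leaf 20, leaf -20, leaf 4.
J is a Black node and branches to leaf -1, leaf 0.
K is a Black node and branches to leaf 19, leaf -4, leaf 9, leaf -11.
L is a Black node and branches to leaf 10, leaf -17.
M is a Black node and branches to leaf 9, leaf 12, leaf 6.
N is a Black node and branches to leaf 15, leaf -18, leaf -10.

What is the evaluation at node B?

-1

G (Black): min(-16, 20) = -16
H (Black): min(20, -20, 4) = -20
J (Black): min(-1, 0) = -1
K (Black): min(19, -4, 9, -11) = -11
B (White): max(-16, -20, -1, -11) = -1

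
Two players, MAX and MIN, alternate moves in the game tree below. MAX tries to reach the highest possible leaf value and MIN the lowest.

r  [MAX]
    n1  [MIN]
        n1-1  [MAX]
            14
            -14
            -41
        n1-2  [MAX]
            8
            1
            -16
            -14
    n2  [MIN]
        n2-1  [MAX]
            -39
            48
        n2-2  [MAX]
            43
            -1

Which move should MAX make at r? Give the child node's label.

n1-1 (MAX): max(14, -14, -41) = 14
n1-2 (MAX): max(8, 1, -16, -14) = 8
n1 (MIN): min(14, 8) = 8
n2-1 (MAX): max(-39, 48) = 48
n2-2 (MAX): max(43, -1) = 43
n2 (MIN): min(48, 43) = 43
r (MAX): max(8, 43) = 43
MAX at r wants the highest of {n1=8, n2=43}, so chooses n2.

n2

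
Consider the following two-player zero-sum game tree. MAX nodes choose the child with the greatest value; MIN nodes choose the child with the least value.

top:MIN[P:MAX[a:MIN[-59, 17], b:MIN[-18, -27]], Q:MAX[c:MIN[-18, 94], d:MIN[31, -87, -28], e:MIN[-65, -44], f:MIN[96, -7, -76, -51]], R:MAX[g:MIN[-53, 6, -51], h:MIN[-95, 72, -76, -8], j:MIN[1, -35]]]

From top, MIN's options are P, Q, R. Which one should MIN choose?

R

a (MIN): min(-59, 17) = -59
b (MIN): min(-18, -27) = -27
P (MAX): max(-59, -27) = -27
c (MIN): min(-18, 94) = -18
d (MIN): min(31, -87, -28) = -87
e (MIN): min(-65, -44) = -65
f (MIN): min(96, -7, -76, -51) = -76
Q (MAX): max(-18, -87, -65, -76) = -18
g (MIN): min(-53, 6, -51) = -53
h (MIN): min(-95, 72, -76, -8) = -95
j (MIN): min(1, -35) = -35
R (MAX): max(-53, -95, -35) = -35
top (MIN): min(-27, -18, -35) = -35
MIN at top wants the lowest of {P=-27, Q=-18, R=-35}, so chooses R.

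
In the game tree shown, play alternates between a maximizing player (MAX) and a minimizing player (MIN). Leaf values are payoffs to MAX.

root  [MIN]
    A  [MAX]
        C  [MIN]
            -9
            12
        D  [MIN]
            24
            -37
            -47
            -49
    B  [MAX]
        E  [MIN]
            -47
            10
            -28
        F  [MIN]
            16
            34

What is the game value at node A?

C (MIN): min(-9, 12) = -9
D (MIN): min(24, -37, -47, -49) = -49
A (MAX): max(-9, -49) = -9

-9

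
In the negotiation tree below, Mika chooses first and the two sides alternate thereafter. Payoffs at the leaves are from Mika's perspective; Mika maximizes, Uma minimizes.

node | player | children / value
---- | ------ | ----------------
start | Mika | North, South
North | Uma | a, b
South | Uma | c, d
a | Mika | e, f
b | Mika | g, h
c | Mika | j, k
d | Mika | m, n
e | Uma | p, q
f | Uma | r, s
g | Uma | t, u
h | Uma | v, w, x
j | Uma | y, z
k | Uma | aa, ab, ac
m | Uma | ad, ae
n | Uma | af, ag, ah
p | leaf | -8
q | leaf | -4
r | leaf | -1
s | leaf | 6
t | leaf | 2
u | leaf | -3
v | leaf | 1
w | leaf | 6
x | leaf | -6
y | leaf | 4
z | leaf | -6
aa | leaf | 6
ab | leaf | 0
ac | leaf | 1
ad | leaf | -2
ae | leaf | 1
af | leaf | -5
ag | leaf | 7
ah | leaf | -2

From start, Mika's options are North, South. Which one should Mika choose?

e (Uma): min(-8, -4) = -8
f (Uma): min(-1, 6) = -1
a (Mika): max(-8, -1) = -1
g (Uma): min(2, -3) = -3
h (Uma): min(1, 6, -6) = -6
b (Mika): max(-3, -6) = -3
North (Uma): min(-1, -3) = -3
j (Uma): min(4, -6) = -6
k (Uma): min(6, 0, 1) = 0
c (Mika): max(-6, 0) = 0
m (Uma): min(-2, 1) = -2
n (Uma): min(-5, 7, -2) = -5
d (Mika): max(-2, -5) = -2
South (Uma): min(0, -2) = -2
start (Mika): max(-3, -2) = -2
Mika at start wants the highest of {North=-3, South=-2}, so chooses South.

South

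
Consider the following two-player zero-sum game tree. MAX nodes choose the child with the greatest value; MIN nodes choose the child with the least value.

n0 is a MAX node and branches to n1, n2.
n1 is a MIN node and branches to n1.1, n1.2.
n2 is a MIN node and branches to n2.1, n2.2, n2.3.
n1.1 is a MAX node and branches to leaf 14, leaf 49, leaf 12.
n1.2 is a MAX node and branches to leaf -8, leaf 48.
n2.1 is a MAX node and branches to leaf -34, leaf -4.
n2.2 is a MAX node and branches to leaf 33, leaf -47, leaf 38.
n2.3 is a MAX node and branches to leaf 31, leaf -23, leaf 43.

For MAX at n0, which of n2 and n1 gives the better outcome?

n1

n2.1 (MAX): max(-34, -4) = -4
n2.2 (MAX): max(33, -47, 38) = 38
n2.3 (MAX): max(31, -23, 43) = 43
n2 (MIN): min(-4, 38, 43) = -4
n1.1 (MAX): max(14, 49, 12) = 49
n1.2 (MAX): max(-8, 48) = 48
n1 (MIN): min(49, 48) = 48
MAX prefers the higher value; n2=-4, n1=48. n1 is better since 48 > -4.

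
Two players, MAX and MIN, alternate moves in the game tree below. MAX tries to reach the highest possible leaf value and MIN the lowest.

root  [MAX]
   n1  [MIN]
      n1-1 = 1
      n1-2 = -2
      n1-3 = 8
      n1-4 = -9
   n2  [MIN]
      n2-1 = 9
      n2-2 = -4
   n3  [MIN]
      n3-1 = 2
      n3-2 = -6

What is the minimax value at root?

n1 (MIN): min(1, -2, 8, -9) = -9
n2 (MIN): min(9, -4) = -4
n3 (MIN): min(2, -6) = -6
root (MAX): max(-9, -4, -6) = -4

-4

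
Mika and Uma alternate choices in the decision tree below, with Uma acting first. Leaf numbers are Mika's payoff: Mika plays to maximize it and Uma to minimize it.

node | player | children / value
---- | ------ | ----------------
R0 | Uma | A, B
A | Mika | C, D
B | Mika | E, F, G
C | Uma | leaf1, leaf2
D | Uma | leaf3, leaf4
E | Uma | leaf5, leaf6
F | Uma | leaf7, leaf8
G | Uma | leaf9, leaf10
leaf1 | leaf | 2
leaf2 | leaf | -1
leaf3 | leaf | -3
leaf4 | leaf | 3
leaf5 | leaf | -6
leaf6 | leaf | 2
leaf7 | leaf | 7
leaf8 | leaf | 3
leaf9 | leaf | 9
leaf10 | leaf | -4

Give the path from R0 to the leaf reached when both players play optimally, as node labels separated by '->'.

C (Uma): min(2, -1) = -1
D (Uma): min(-3, 3) = -3
A (Mika): max(-1, -3) = -1
E (Uma): min(-6, 2) = -6
F (Uma): min(7, 3) = 3
G (Uma): min(9, -4) = -4
B (Mika): max(-6, 3, -4) = 3
R0 (Uma): min(-1, 3) = -1
At R0, Uma picks A (lowest: -1).
At A, Mika picks C (highest: -1).
At C, Uma picks leaf2 (lowest: -1).
Terminal value -1.

R0 -> A -> C -> leaf2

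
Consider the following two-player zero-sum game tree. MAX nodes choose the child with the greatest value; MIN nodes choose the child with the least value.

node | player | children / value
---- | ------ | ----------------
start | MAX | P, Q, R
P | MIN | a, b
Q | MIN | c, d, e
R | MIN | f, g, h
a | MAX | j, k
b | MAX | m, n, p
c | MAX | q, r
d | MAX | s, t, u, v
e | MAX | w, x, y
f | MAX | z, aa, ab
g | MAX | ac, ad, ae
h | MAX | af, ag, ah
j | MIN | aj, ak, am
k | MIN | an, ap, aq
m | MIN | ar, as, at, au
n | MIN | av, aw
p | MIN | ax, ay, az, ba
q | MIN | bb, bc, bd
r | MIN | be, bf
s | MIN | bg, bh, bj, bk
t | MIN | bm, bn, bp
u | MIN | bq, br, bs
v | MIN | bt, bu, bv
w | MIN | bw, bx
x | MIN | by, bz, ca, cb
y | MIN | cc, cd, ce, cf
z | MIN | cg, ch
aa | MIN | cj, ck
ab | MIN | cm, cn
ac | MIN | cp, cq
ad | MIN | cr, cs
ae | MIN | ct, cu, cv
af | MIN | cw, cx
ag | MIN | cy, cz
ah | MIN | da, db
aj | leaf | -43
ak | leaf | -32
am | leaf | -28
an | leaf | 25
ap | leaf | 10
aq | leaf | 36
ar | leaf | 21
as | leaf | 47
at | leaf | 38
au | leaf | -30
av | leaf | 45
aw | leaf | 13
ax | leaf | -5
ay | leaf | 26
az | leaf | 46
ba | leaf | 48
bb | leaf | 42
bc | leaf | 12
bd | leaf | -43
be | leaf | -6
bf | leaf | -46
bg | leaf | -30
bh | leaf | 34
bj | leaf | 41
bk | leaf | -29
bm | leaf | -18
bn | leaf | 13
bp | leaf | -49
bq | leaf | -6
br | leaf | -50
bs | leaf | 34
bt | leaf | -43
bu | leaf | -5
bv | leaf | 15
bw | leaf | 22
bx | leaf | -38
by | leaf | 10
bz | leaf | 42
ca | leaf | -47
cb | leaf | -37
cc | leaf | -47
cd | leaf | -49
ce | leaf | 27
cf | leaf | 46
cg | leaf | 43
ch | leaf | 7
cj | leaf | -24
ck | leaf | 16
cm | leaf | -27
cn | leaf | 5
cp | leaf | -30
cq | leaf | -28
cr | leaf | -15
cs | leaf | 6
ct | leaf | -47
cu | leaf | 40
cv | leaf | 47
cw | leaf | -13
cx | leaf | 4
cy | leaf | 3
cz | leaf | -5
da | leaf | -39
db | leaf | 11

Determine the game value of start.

10

j (MIN): min(-43, -32, -28) = -43
k (MIN): min(25, 10, 36) = 10
a (MAX): max(-43, 10) = 10
m (MIN): min(21, 47, 38, -30) = -30
n (MIN): min(45, 13) = 13
p (MIN): min(-5, 26, 46, 48) = -5
b (MAX): max(-30, 13, -5) = 13
P (MIN): min(10, 13) = 10
q (MIN): min(42, 12, -43) = -43
r (MIN): min(-6, -46) = -46
c (MAX): max(-43, -46) = -43
s (MIN): min(-30, 34, 41, -29) = -30
t (MIN): min(-18, 13, -49) = -49
u (MIN): min(-6, -50, 34) = -50
v (MIN): min(-43, -5, 15) = -43
d (MAX): max(-30, -49, -50, -43) = -30
w (MIN): min(22, -38) = -38
x (MIN): min(10, 42, -47, -37) = -47
y (MIN): min(-47, -49, 27, 46) = -49
e (MAX): max(-38, -47, -49) = -38
Q (MIN): min(-43, -30, -38) = -43
z (MIN): min(43, 7) = 7
aa (MIN): min(-24, 16) = -24
ab (MIN): min(-27, 5) = -27
f (MAX): max(7, -24, -27) = 7
ac (MIN): min(-30, -28) = -30
ad (MIN): min(-15, 6) = -15
ae (MIN): min(-47, 40, 47) = -47
g (MAX): max(-30, -15, -47) = -15
af (MIN): min(-13, 4) = -13
ag (MIN): min(3, -5) = -5
ah (MIN): min(-39, 11) = -39
h (MAX): max(-13, -5, -39) = -5
R (MIN): min(7, -15, -5) = -15
start (MAX): max(10, -43, -15) = 10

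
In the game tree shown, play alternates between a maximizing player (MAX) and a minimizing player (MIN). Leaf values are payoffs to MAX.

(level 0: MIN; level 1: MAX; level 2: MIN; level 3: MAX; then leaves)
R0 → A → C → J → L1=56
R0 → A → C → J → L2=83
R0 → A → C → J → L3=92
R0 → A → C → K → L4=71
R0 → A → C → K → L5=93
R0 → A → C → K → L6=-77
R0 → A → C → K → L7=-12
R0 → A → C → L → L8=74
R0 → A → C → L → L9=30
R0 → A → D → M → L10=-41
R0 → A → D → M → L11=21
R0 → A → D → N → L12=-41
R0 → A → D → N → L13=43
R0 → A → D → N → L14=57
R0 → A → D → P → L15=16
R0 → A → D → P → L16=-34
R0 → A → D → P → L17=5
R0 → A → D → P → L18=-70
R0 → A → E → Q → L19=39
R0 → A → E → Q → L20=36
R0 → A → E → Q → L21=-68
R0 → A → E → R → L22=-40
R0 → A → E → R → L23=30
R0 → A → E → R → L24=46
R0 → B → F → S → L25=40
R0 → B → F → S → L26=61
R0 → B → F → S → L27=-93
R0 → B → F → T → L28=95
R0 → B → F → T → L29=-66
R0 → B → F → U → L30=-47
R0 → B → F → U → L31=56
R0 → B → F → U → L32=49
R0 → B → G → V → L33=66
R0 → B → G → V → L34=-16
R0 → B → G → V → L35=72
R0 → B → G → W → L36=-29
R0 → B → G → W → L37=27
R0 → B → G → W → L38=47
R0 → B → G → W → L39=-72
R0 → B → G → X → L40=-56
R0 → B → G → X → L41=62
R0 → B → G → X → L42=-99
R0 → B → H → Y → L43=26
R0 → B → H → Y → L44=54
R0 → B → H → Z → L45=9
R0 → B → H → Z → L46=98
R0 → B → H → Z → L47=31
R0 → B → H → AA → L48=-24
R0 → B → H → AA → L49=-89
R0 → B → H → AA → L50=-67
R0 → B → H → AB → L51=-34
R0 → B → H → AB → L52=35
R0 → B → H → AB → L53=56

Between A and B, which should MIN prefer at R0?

B

J (MAX): max(56, 83, 92) = 92
K (MAX): max(71, 93, -77, -12) = 93
L (MAX): max(74, 30) = 74
C (MIN): min(92, 93, 74) = 74
M (MAX): max(-41, 21) = 21
N (MAX): max(-41, 43, 57) = 57
P (MAX): max(16, -34, 5, -70) = 16
D (MIN): min(21, 57, 16) = 16
Q (MAX): max(39, 36, -68) = 39
R (MAX): max(-40, 30, 46) = 46
E (MIN): min(39, 46) = 39
A (MAX): max(74, 16, 39) = 74
S (MAX): max(40, 61, -93) = 61
T (MAX): max(95, -66) = 95
U (MAX): max(-47, 56, 49) = 56
F (MIN): min(61, 95, 56) = 56
V (MAX): max(66, -16, 72) = 72
W (MAX): max(-29, 27, 47, -72) = 47
X (MAX): max(-56, 62, -99) = 62
G (MIN): min(72, 47, 62) = 47
Y (MAX): max(26, 54) = 54
Z (MAX): max(9, 98, 31) = 98
AA (MAX): max(-24, -89, -67) = -24
AB (MAX): max(-34, 35, 56) = 56
H (MIN): min(54, 98, -24, 56) = -24
B (MAX): max(56, 47, -24) = 56
MIN prefers the lower value; A=74, B=56. B is better since 56 < 74.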